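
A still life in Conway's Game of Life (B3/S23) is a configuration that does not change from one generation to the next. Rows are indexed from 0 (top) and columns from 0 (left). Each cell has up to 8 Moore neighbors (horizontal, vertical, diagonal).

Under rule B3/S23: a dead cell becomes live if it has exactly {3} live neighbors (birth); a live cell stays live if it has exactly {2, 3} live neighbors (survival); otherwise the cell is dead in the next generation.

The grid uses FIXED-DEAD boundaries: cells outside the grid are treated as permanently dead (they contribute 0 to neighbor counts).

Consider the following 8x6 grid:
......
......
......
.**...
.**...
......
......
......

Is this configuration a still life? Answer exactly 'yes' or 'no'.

Answer: yes

Derivation:
Compute generation 1 and compare to generation 0 (given above):
Generation 1:
......
......
......
.**...
.**...
......
......
......
The grids are IDENTICAL -> still life.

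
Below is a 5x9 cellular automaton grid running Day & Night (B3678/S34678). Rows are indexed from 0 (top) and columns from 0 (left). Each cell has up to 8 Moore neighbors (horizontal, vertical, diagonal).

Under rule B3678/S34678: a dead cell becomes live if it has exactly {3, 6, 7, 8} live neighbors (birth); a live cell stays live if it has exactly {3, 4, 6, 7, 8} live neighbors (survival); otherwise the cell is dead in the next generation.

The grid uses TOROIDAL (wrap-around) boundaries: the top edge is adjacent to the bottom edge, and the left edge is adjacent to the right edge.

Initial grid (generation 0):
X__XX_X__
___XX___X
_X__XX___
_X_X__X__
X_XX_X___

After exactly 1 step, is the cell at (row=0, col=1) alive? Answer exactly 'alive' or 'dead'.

Answer: alive

Derivation:
Simulating step by step:
Generation 0 (given above): 17 live cells
Generation 1: 15 live cells
_X______X
X_XX_____
X___XX___
XX_X_____
__XX_XX__

Cell (0,1) at generation 1: 1 -> alive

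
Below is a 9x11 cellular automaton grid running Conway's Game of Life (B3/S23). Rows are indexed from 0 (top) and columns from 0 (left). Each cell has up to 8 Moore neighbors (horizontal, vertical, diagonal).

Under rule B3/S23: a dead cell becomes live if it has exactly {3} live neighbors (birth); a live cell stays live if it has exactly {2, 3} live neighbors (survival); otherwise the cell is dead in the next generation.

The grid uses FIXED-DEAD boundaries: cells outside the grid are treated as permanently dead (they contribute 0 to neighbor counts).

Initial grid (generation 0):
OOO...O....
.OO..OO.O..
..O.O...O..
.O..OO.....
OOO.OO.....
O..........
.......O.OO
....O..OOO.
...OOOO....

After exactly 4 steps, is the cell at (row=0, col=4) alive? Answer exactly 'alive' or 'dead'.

Simulating step by step:
Generation 0 (given above): 32 live cells
Generation 1: 33 live cells
O.O..OOO...
O....OO....
..O.O.OO...
O..........
O.OOOO.....
O..........
.......O.OO
...OO..O.OO
...OOOOOO..
Generation 2: 26 live cells
.O...O.O...
...OO......
.O....OO...
..O...O....
O..OO......
.O.OO......
.........OO
...O......O
...O.OOOOO.
Generation 3: 36 live cells
....O......
..O.OO.O...
..OO.OOO...
.OOO.OOO...
.O..OO.....
..OOO......
..OOO....OO
....O.OO..O
....O.OOOO.
Generation 4: 19 live cells
...OOO.....
..O....O...
........O..
.O.....O...
.O.........
.O.........
..O......OO
....O.O...O
......O.OO.

Cell (0,4) at generation 4: 1 -> alive

Answer: alive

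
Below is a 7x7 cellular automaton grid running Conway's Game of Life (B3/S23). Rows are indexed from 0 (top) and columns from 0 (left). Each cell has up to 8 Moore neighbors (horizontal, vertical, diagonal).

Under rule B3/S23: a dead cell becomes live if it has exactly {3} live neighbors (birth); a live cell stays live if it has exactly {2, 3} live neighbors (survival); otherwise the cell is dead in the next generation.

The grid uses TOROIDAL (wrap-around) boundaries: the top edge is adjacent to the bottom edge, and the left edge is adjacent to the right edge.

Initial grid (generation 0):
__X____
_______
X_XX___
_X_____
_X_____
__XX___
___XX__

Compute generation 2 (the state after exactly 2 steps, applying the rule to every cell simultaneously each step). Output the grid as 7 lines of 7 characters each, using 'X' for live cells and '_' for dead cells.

Simulating step by step:
Generation 0 (given above): 10 live cells
Generation 1: 13 live cells
___X___
_XXX___
_XX____
XX_____
_X_____
__XXX__
____X__
Generation 2: 14 live cells
(generation 2 grid is the final answer)

Answer: ___XX__
_X_X___
___X___
X______
XX_X___
__XXX__
__X_X__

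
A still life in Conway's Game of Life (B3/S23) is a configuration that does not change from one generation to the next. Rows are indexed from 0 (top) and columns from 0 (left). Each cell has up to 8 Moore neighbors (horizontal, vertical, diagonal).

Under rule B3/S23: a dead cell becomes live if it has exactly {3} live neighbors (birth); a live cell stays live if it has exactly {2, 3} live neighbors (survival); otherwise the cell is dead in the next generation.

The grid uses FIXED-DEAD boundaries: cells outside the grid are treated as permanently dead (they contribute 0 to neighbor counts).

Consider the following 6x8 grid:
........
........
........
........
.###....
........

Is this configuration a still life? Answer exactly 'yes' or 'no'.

Answer: no

Derivation:
Compute generation 1 and compare to generation 0 (given above):
Generation 1:
........
........
........
..#.....
..#.....
..#.....
Cell (3,2) differs: gen0=0 vs gen1=1 -> NOT a still life.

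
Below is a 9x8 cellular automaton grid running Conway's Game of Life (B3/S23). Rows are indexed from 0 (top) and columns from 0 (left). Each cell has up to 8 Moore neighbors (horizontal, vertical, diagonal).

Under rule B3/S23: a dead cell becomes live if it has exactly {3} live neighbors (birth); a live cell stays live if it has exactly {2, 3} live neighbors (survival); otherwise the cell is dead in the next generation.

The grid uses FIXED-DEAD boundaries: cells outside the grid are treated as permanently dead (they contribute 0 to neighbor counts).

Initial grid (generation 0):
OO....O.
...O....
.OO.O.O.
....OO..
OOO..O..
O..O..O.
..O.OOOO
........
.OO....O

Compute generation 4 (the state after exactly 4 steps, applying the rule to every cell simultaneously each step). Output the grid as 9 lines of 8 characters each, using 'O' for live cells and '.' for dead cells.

Answer: ........
...OO...
....O...
.O....OO
O.O....O
O.O....O
O.....O.
....O...
.O..O...

Derivation:
Simulating step by step:
Generation 0 (given above): 25 live cells
Generation 1: 27 live cells
........
O..O.O..
..O.O...
O...O.O.
OOOO.OO.
O..O...O
...OOOOO
.OOO.O.O
........
Generation 2: 23 live cells
........
...OO...
.O..O...
O...O.O.
O.OO.OOO
O......O
.O...O.O
..OO.O.O
..O.....
Generation 3: 28 live cells
........
...OO...
....O...
O.O.O.OO
O..OOO.O
O.O.OO.O
.OO.O..O
.OOOO...
..OO....
Generation 4: 17 live cells
(generation 4 grid is the final answer)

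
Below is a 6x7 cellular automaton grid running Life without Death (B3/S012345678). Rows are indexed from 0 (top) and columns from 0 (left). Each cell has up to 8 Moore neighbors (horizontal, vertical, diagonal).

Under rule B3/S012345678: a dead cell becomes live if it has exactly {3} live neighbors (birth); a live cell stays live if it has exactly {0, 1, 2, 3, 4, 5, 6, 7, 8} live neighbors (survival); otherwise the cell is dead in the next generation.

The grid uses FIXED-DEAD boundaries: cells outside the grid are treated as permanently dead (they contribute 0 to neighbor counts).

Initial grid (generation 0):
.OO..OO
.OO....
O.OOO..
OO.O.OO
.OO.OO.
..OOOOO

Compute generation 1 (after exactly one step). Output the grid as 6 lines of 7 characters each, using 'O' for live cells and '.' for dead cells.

Answer: .OO..OO
OOO.OO.
O.OOOO.
OO.O.OO
OOO.OO.
.OOOOOO

Derivation:
Simulating step by step:
Generation 0 (given above): 24 live cells
Generation 1: 30 live cells
(generation 1 grid is the final answer)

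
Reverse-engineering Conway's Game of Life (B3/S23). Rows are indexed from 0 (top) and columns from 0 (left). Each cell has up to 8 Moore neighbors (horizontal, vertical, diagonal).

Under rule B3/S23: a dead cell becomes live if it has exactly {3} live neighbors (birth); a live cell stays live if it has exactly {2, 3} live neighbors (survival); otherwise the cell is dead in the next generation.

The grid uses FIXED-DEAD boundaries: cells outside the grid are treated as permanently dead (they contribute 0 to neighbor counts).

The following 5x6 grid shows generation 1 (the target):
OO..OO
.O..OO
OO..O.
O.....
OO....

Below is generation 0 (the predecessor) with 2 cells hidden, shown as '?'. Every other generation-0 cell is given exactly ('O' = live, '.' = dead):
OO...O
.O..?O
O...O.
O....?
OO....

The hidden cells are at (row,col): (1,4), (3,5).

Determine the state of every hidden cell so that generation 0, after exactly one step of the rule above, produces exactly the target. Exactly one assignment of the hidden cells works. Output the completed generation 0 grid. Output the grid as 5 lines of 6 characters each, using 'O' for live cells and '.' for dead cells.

Answer: OO...O
.O..OO
O...O.
O....O
OO....

Derivation:
Hidden generation-0 cells (in order): (1,4), (3,5).
A hidden cell only influences target cells in its own 3x3 neighborhood. Try each of the 2^2 = 4 assignments, step the completed generation 0 forward once under B3/S23, and compare with the target:
  (1,4)=. (3,5)=. -> step gives (0,4)='.' but target has 'O' -> reject
  (1,4)=. (3,5)=O -> step gives (0,4)='.' but target has 'O' -> reject
  (1,4)=O (3,5)=. -> step gives (2,5)='O' but target has '.' -> reject
  (1,4)=O (3,5)=O -> step reproduces the target at every cell -> ACCEPT
Unique solution: (1,4)=live, (3,5)=live.
Check: live-neighbor counts of every cell in the completed generation 0:
222132
432233
231234
341121
221011
Applying B3/S23 to generation 0 with these counts gives:
OO..OO
.O..OO
OO..O.
O.....
OO....
which matches the target exactly.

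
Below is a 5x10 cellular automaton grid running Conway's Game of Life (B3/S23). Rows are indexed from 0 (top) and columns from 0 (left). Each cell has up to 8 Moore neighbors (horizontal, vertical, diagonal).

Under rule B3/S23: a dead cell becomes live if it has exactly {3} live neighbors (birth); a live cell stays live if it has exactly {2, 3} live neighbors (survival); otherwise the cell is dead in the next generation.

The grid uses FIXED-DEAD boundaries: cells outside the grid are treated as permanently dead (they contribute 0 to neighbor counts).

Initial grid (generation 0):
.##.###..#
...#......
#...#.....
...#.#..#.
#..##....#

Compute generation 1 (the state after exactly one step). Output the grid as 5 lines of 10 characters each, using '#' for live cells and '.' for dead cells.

Answer: ..####....
.###......
...##.....
...#.#....
...##.....

Derivation:
Simulating step by step:
Generation 0 (given above): 16 live cells
Generation 1: 13 live cells
(generation 1 grid is the final answer)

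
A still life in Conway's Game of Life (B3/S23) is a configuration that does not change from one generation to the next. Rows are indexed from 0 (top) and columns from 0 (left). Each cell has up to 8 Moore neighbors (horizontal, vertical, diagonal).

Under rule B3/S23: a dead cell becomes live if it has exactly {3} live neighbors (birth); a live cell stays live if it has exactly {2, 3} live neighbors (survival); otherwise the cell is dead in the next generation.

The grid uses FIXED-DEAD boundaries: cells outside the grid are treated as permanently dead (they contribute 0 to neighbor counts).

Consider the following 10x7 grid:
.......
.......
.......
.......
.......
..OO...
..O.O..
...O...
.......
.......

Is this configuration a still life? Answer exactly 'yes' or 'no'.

Answer: yes

Derivation:
Compute generation 1 and compare to generation 0 (given above):
Generation 1:
.......
.......
.......
.......
.......
..OO...
..O.O..
...O...
.......
.......
The grids are IDENTICAL -> still life.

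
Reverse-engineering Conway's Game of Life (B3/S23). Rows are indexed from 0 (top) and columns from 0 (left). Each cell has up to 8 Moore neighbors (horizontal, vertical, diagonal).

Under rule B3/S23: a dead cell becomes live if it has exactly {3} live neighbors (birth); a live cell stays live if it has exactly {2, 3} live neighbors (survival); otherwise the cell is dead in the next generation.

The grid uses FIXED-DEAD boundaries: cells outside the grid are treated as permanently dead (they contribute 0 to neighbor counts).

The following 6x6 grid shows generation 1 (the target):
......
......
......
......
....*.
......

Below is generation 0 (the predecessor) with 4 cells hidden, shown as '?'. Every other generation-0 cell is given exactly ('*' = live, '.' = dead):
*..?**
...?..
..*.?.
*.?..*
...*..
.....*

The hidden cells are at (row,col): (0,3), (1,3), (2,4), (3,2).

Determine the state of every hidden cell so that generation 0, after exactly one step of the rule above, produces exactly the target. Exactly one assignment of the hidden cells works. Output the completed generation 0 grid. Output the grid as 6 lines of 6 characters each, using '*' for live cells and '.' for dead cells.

Answer: *...**
......
..*...
*....*
...*..
.....*

Derivation:
Hidden generation-0 cells (in order): (0,3), (1,3), (2,4), (3,2).
A hidden cell only influences target cells in its own 3x3 neighborhood. Try each of the 2^4 = 16 assignments, step the completed generation 0 forward once under B3/S23, and compare with the target:
  (0,3)=. (1,3)=. (2,4)=. (3,2)=. -> step reproduces the target at every cell -> ACCEPT
  (0,3)=. (1,3)=. (2,4)=. (3,2)=* -> step gives (2,1)='*' but target has '.' -> reject
  (0,3)=. (1,3)=. (2,4)=* (3,2)=. -> step gives (1,3)='*' but target has '.' -> reject
  (0,3)=. (1,3)=. (2,4)=* (3,2)=* -> step gives (1,3)='*' but target has '.' -> reject
  (0,3)=. (1,3)=* (2,4)=. (3,2)=. -> step gives (0,4)='*' but target has '.' -> reject
  (0,3)=. (1,3)=* (2,4)=. (3,2)=* -> step gives (0,4)='*' but target has '.' -> reject
  (0,3)=. (1,3)=* (2,4)=* (3,2)=. -> step gives (0,4)='*' but target has '.' -> reject
  (0,3)=. (1,3)=* (2,4)=* (3,2)=* -> step gives (0,4)='*' but target has '.' -> reject
  (0,3)=* (1,3)=. (2,4)=. (3,2)=. -> step gives (0,4)='*' but target has '.' -> reject
  (0,3)=* (1,3)=. (2,4)=. (3,2)=* -> step gives (0,4)='*' but target has '.' -> reject
  (0,3)=* (1,3)=. (2,4)=* (3,2)=. -> step gives (0,4)='*' but target has '.' -> reject
  (0,3)=* (1,3)=. (2,4)=* (3,2)=* -> step gives (0,4)='*' but target has '.' -> reject
  (0,3)=* (1,3)=* (2,4)=. (3,2)=. -> step gives (0,3)='*' but target has '.' -> reject
  (0,3)=* (1,3)=* (2,4)=. (3,2)=* -> step gives (0,3)='*' but target has '.' -> reject
  (0,3)=* (1,3)=* (2,4)=* (3,2)=. -> step gives (0,3)='*' but target has '.' -> reject
  (0,3)=* (1,3)=* (2,4)=* (3,2)=* -> step gives (0,3)='*' but target has '.' -> reject
Unique solution: (0,3)=dead, (1,3)=dead, (2,4)=dead, (3,2)=dead.
Check: live-neighbor counts of every cell in the completed generation 0:
010111
121222
120111
022220
111032
001120
Applying B3/S23 to generation 0 with these counts gives:
......
......
......
......
....*.
......
which matches the target exactly.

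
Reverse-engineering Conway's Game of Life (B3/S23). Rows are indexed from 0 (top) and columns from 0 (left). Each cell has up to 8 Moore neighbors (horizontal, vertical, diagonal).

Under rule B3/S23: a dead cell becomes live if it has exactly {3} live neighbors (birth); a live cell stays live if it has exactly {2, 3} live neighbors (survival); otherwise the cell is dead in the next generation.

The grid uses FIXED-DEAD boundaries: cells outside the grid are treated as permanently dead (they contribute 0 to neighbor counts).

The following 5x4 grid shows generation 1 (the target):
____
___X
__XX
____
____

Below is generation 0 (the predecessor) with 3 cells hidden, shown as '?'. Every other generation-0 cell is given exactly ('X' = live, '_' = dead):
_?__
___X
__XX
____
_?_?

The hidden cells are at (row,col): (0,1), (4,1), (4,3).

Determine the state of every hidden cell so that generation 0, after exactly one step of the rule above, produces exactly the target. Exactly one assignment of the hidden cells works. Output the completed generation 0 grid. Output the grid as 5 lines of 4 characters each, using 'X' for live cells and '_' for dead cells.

Answer: _X__
___X
__XX
____
____

Derivation:
Hidden generation-0 cells (in order): (0,1), (4,1), (4,3).
A hidden cell only influences target cells in its own 3x3 neighborhood. Try each of the 2^3 = 8 assignments, step the completed generation 0 forward once under B3/S23, and compare with the target:
  (0,1)=_ (4,1)=_ (4,3)=_ -> step gives (1,2)='X' but target has '_' -> reject
  (0,1)=_ (4,1)=_ (4,3)=X -> step gives (1,2)='X' but target has '_' -> reject
  (0,1)=_ (4,1)=X (4,3)=_ -> step gives (1,2)='X' but target has '_' -> reject
  (0,1)=_ (4,1)=X (4,3)=X -> step gives (1,2)='X' but target has '_' -> reject
  (0,1)=X (4,1)=_ (4,3)=_ -> step reproduces the target at every cell -> ACCEPT
  (0,1)=X (4,1)=_ (4,3)=X -> step gives (3,2)='X' but target has '_' -> reject
  (0,1)=X (4,1)=X (4,3)=_ -> step gives (3,2)='X' but target has '_' -> reject
  (0,1)=X (4,1)=X (4,3)=X -> step gives (3,3)='X' but target has '_' -> reject
Unique solution: (0,1)=live, (4,1)=dead, (4,3)=dead.
Check: live-neighbor counts of every cell in the completed generation 0:
1021
1242
0122
0122
0000
Applying B3/S23 to generation 0 with these counts gives:
____
___X
__XX
____
____
which matches the target exactly.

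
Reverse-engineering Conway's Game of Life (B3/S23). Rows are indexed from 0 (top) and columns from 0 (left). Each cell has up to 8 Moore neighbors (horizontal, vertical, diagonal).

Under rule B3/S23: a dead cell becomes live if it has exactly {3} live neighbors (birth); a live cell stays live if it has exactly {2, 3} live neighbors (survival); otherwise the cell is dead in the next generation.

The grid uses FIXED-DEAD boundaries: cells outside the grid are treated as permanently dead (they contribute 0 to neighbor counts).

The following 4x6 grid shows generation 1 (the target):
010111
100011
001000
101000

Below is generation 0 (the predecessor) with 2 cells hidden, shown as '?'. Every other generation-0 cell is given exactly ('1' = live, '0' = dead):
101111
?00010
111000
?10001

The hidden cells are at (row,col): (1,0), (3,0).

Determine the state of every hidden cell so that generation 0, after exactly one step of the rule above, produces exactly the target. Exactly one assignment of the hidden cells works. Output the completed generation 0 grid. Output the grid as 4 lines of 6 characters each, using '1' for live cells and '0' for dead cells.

Hidden generation-0 cells (in order): (1,0), (3,0).
A hidden cell only influences target cells in its own 3x3 neighborhood. Try each of the 2^2 = 4 assignments, step the completed generation 0 forward once under B3/S23, and compare with the target:
  (1,0)=0 (3,0)=0 -> step gives (0,1)='0' but target has '1' -> reject
  (1,0)=0 (3,0)=1 -> step gives (0,1)='0' but target has '1' -> reject
  (1,0)=1 (3,0)=0 -> step gives (2,0)='1' but target has '0' -> reject
  (1,0)=1 (3,0)=1 -> step reproduces the target at every cell -> ACCEPT
Unique solution: (1,0)=live, (3,0)=live.
Check: live-neighbor counts of every cell in the completed generation 0:
131332
364533
452222
343110
Applying B3/S23 to generation 0 with these counts gives:
010111
100011
001000
101000
which matches the target exactly.

Answer: 101111
100010
111000
110001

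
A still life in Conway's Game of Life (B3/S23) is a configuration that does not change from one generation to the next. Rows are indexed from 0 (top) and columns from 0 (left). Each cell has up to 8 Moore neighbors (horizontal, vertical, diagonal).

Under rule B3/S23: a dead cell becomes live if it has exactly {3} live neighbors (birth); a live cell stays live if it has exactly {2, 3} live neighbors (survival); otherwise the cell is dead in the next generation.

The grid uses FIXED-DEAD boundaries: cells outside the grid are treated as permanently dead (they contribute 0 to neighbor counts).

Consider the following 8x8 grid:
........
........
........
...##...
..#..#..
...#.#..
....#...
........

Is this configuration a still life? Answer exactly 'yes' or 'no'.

Compute generation 1 and compare to generation 0 (given above):
Generation 1:
........
........
........
...##...
..#..#..
...#.#..
....#...
........
The grids are IDENTICAL -> still life.

Answer: yes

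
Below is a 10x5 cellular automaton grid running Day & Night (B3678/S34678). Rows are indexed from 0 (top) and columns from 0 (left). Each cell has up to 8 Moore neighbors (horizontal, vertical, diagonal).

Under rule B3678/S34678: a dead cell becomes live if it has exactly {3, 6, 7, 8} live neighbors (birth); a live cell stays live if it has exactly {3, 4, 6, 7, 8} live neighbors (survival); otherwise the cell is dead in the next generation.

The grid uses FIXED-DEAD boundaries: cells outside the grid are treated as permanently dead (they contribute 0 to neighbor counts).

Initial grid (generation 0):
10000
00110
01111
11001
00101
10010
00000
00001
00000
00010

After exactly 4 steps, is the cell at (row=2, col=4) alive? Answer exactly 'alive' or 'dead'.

Simulating step by step:
Generation 0 (given above): 16 live cells
Generation 1: 10 live cells
00000
00111
11001
01011
10000
00000
00000
00000
00000
00000
Generation 2: 8 live cells
00010
01010
01011
01100
00000
00000
00000
00000
00000
00000
Generation 3: 8 live cells
00100
00010
11110
00110
00000
00000
00000
00000
00000
00000
Generation 4: 6 live cells
00000
00010
01011
00110
00000
00000
00000
00000
00000
00000

Cell (2,4) at generation 4: 1 -> alive

Answer: alive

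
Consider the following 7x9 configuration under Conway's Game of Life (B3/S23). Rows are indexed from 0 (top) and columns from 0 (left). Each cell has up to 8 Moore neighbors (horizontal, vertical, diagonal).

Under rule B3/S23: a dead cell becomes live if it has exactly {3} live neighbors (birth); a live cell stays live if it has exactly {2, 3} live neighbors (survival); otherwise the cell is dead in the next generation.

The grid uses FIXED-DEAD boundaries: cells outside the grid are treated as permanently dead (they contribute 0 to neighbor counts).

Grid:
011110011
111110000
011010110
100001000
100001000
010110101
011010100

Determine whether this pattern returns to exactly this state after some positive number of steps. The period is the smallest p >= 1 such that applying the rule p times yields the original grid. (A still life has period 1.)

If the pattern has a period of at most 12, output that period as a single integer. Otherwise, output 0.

Answer: 0

Derivation:
Simulating and comparing each generation to the original:
Gen 0 (original, given above): 29 live cells
Gen 1: 24 live cells, differs from original
Gen 2: 20 live cells, differs from original
Gen 3: 21 live cells, differs from original
Gen 4: 22 live cells, differs from original
Gen 5: 18 live cells, differs from original
Gen 6: 16 live cells, differs from original
Gen 7: 24 live cells, differs from original
Gen 8: 13 live cells, differs from original
Gen 9: 9 live cells, differs from original
Gen 10: 6 live cells, differs from original
Gen 11: 4 live cells, differs from original
Gen 12: 4 live cells, differs from original
No period found within 12 steps.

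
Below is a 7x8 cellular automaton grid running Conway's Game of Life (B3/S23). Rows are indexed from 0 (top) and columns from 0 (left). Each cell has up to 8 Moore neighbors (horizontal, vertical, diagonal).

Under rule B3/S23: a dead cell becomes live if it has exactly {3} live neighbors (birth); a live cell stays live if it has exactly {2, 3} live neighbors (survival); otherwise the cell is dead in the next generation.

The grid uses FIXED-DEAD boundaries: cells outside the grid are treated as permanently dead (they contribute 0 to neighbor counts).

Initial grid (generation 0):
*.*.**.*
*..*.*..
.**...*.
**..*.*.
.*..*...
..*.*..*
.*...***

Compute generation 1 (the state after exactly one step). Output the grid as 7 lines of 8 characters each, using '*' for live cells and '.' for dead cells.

Simulating step by step:
Generation 0 (given above): 24 live cells
Generation 1: 26 live cells
(generation 1 grid is the final answer)

Answer: .*.****.
*..*.*..
..***.*.
*..*....
***.*...
.****..*
.....***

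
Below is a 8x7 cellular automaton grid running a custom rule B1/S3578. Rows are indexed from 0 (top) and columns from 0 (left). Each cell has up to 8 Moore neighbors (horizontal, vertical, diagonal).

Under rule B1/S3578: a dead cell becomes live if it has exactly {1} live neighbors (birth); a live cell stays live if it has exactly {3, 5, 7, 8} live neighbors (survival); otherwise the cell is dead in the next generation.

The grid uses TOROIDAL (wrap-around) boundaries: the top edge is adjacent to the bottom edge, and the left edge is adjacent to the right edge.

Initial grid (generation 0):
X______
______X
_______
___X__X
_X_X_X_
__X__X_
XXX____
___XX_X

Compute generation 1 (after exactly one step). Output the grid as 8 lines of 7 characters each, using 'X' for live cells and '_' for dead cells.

Simulating step by step:
Generation 0 (given above): 15 live cells
Generation 1: 10 live cells
(generation 1 grid is the final answer)

Answer: _XX____
_X___X_
__XXX__
_X_____
_______
_______
_XX____
_______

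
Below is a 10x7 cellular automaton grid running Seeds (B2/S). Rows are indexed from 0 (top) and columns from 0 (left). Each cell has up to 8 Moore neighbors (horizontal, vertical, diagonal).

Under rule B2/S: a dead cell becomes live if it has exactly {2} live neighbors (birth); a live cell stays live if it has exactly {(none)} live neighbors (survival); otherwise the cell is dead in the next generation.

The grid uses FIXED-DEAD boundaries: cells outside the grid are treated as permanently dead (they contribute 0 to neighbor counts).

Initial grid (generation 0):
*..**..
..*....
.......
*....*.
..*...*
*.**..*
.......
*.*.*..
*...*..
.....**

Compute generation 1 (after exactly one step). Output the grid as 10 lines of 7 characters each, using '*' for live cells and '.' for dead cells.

Answer: .**....
.*..*..
.*.....
.*....*
*...*..
.....*.
*...**.
.....*.
......*
....*..

Derivation:
Simulating step by step:
Generation 0 (given above): 19 live cells
Generation 1: 16 live cells
(generation 1 grid is the final answer)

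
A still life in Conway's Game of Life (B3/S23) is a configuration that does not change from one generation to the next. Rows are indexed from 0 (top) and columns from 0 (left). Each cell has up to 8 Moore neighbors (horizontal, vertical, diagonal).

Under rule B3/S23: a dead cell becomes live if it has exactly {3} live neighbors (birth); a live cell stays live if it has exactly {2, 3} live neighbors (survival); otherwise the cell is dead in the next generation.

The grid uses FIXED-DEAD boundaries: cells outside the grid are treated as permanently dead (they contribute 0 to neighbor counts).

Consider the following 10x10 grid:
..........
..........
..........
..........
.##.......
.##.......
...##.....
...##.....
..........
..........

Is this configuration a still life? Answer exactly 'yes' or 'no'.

Compute generation 1 and compare to generation 0 (given above):
Generation 1:
..........
..........
..........
..........
.##.......
.#........
....#.....
...##.....
..........
..........
Cell (5,2) differs: gen0=1 vs gen1=0 -> NOT a still life.

Answer: no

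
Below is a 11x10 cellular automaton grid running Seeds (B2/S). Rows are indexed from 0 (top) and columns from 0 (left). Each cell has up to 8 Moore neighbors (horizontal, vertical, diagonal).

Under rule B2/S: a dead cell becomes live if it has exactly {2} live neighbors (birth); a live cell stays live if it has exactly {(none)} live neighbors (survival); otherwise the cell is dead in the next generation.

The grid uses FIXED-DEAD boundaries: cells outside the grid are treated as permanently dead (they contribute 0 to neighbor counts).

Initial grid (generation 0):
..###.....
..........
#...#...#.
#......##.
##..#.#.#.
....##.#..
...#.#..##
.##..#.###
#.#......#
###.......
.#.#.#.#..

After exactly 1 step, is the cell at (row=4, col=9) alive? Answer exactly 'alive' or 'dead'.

Simulating step by step:
Generation 0 (given above): 37 live cells
Generation 1: 22 live cells
..........
.##..#....
.#.......#
...##.#...
...#.....#
###.......
.#........
#.........
......##..
....#.#.#.
....#.#...

Cell (4,9) at generation 1: 1 -> alive

Answer: alive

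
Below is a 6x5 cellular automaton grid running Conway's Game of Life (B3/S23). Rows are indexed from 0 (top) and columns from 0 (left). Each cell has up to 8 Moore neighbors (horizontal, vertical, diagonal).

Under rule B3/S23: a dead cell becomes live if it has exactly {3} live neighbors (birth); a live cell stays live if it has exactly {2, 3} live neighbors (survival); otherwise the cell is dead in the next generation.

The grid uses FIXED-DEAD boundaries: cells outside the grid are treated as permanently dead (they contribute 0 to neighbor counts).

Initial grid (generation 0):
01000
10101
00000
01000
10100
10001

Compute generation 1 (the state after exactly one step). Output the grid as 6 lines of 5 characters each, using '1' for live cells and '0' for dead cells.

Simulating step by step:
Generation 0 (given above): 9 live cells
Generation 1: 6 live cells
(generation 1 grid is the final answer)

Answer: 01000
01000
01000
01000
10000
01000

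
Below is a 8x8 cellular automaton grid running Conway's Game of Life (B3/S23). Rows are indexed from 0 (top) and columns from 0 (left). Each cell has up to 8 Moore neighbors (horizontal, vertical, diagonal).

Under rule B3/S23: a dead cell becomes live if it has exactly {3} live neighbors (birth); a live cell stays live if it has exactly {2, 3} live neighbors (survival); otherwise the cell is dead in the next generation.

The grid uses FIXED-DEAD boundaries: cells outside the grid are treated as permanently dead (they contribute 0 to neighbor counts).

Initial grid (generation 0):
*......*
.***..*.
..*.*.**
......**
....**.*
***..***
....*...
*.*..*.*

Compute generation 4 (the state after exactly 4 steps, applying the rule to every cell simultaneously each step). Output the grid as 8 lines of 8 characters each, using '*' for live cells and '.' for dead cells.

Answer: .*......
*..*....
*....*..
.....*..
*.......
.....*..
**...*..
..***...

Derivation:
Simulating step by step:
Generation 0 (given above): 26 live cells
Generation 1: 21 live cells
.**.....
.***.**.
.**.....
...**...
.*..*...
.*.*...*
*.***..*
........
Generation 2: 17 live cells
.*.*....
*..*....
.*...*..
.*.**...
....*...
**......
.****...
...*....
Generation 3: 25 live cells
..*.....
**..*...
**.*....
..****..
*****...
**..*...
**.**...
...**...
Generation 4: 14 live cells
(generation 4 grid is the final answer)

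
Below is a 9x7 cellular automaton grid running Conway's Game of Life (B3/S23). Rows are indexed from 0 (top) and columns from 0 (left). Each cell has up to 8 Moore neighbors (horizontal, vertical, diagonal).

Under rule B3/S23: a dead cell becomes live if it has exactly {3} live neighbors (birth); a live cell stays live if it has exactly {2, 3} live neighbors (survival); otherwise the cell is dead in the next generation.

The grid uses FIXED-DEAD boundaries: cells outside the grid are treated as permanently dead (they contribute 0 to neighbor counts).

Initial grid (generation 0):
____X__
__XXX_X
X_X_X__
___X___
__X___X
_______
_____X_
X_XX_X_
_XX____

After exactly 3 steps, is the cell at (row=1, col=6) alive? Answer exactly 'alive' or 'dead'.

Answer: dead

Derivation:
Simulating step by step:
Generation 0 (given above): 18 live cells
Generation 1: 19 live cells
____XX_
_XX_X__
_XX_XX_
_XXX___
_______
_______
____X__
__XXX__
_XXX___
Generation 2: 17 live cells
___XXX_
_XX____
X___XX_
_X_XX__
__X____
_______
____X__
_X__X__
_X__X__
Generation 3: 18 live cells
__XXX__
_XX____
X___XX_
_XXXXX_
__XX___
_______
_______
___XXX_
_______

Cell (1,6) at generation 3: 0 -> dead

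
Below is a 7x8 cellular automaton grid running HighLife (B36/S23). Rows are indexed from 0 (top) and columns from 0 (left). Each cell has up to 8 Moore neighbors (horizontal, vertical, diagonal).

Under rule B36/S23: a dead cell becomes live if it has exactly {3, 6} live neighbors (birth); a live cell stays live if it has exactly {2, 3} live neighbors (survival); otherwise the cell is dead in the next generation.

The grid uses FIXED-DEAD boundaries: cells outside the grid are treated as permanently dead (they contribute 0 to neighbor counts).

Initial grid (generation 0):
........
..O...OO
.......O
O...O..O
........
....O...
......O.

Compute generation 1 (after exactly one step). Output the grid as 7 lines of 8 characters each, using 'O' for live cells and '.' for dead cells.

Answer: ........
......OO
.......O
........
........
........
........

Derivation:
Simulating step by step:
Generation 0 (given above): 9 live cells
Generation 1: 3 live cells
(generation 1 grid is the final answer)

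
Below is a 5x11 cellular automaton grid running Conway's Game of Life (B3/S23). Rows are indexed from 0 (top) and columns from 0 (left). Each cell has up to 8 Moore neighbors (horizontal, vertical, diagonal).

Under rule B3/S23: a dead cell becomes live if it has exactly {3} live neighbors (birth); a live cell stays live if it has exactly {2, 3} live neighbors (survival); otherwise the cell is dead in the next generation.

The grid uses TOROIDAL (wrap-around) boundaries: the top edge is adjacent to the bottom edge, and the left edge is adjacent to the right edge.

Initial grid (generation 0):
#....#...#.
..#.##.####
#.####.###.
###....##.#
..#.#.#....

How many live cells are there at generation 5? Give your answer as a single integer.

Answer: 18

Derivation:
Simulating step by step:
Generation 0 (given above): 27 live cells
Generation 1: 16 live cells
.#.....#.#.
#.#....#...
.....#.....
#.........#
..##.#####.
Generation 2: 22 live cells
.#.#.....##
.#....#.#..
##........#
....##.####
###...##.#.
Generation 3: 18 live cells
......#..##
.#.........
.#...##...#
..#..#.#...
.#######...
Generation 4: 23 live cells
##.##.##...
.....##..##
###..##....
#......#...
.####..##..
Generation 5: 18 live cells
##.......##
...#......#
##...#.#...
#...##.##..
....##..#..
Population at generation 5: 18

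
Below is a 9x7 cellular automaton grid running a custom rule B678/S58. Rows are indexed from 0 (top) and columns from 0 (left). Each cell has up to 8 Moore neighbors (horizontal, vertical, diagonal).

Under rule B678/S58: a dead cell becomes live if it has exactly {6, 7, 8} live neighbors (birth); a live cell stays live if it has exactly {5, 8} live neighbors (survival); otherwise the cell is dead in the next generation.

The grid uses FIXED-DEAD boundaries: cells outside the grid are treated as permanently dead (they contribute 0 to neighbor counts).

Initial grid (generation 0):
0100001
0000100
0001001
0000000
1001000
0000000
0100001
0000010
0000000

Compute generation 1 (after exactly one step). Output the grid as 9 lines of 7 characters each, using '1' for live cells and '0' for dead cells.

Simulating step by step:
Generation 0 (given above): 10 live cells
Generation 1: 0 live cells
(generation 1 grid is the final answer)

Answer: 0000000
0000000
0000000
0000000
0000000
0000000
0000000
0000000
0000000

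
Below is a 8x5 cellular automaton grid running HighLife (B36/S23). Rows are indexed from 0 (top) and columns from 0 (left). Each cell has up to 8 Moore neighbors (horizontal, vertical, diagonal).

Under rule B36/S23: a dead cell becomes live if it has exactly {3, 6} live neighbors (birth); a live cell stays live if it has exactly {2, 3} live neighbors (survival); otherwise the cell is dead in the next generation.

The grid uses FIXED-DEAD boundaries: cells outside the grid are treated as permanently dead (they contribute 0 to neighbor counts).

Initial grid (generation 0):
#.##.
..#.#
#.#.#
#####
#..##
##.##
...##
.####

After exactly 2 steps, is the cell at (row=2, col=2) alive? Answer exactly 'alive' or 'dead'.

Simulating step by step:
Generation 0 (given above): 26 live cells
Generation 1: 18 live cells
.###.
..###
##..#
#....
.##..
##...
#.#..
..#.#
Generation 2: 17 live cells
.#..#
#...#
###.#
#.#..
..#..
#....
#.##.
.#.#.

Cell (2,2) at generation 2: 1 -> alive

Answer: alive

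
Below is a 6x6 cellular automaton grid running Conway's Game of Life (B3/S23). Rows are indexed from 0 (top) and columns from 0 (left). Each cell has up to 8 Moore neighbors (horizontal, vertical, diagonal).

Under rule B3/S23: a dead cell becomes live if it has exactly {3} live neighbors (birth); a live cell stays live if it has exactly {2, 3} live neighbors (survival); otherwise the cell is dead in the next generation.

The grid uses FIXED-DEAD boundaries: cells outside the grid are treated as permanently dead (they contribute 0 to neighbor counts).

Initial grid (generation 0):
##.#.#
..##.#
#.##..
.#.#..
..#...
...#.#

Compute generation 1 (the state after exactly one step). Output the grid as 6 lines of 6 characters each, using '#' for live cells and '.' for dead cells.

Answer: .#.#..
#.....
......
.#.#..
..###.
......

Derivation:
Simulating step by step:
Generation 0 (given above): 15 live cells
Generation 1: 8 live cells
(generation 1 grid is the final answer)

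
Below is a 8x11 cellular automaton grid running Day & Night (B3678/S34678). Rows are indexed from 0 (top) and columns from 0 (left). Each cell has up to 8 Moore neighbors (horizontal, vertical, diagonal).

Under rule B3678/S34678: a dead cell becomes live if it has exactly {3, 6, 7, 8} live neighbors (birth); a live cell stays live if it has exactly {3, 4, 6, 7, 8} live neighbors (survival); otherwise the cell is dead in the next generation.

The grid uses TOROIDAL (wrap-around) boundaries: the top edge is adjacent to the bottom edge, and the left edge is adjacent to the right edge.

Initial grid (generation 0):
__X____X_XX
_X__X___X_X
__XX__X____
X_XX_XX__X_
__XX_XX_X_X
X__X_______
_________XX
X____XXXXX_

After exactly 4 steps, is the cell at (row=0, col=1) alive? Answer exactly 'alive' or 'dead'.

Answer: dead

Derivation:
Simulating step by step:
Generation 0 (given above): 33 live cells
Generation 1: 34 live cells
_X___X_XX_X
X______X___
X_XX___X_XX
_____XX___X
X_XX_XXX_XX
__X_X______
X_____XX_XX
______XX__X
Generation 2: 25 live cells
_______XXX_
X_X____X___
XX______X_X
_____X____X
_X_X_XX___X
__________X
_____XXXX_X
_____X____X
Generation 3: 20 live cells
______X_X_X
X______X___
XX_______XX
XXX_X_X___X
____X____X_
____X______
X_____X____
___________
Generation 4: 14 live cells
_______X___
XX______X__
X_X________
_X_X_X_____
XX________X
_____X_____
___________
_______X___

Cell (0,1) at generation 4: 0 -> dead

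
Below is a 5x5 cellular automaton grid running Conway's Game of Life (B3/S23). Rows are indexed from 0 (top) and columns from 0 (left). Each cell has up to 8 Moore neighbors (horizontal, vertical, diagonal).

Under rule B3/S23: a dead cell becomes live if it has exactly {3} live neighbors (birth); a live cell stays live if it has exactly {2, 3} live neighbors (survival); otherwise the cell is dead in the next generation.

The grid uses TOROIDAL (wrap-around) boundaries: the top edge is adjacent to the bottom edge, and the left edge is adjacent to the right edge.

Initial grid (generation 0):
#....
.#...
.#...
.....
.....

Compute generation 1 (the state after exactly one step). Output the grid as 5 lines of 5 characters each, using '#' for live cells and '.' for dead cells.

Simulating step by step:
Generation 0 (given above): 3 live cells
Generation 1: 2 live cells
(generation 1 grid is the final answer)

Answer: .....
##...
.....
.....
.....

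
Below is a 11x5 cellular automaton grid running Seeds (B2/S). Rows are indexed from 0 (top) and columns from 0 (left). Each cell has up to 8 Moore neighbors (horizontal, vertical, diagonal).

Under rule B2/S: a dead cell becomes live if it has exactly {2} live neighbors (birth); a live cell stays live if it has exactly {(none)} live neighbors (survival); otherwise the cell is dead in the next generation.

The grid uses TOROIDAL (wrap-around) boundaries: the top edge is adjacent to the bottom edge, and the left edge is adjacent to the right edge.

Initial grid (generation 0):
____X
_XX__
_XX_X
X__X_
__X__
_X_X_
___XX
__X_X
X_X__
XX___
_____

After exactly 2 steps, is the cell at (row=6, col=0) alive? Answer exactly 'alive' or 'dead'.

Answer: alive

Derivation:
Simulating step by step:
Generation 0 (given above): 19 live cells
Generation 1: 12 live cells
XXXX_
____X
_____
_____
X____
X____
_X___
_____
_____
__X_X
_X__X
Generation 2: 6 live cells
_____
_____
_____
_____
_X__X
____X
X____
_____
___X_
_X___
_____

Cell (6,0) at generation 2: 1 -> alive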